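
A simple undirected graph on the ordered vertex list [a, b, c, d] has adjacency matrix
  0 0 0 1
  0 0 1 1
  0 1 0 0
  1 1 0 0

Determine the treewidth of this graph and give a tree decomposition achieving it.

Treewidth 1.
One optimal decomposition is:
Bags: B1 = {a, d}  B2 = {b, d}  B3 = {b, c}
Tree: B1–B2, B2–B3

The largest bag has 2 vertices, giving width 1; this decomposition certifies tw(G) ≤ 1. Any graph with an edge has treewidth ≥ 1, and G has the edge a–d. Therefore the treewidth is 1.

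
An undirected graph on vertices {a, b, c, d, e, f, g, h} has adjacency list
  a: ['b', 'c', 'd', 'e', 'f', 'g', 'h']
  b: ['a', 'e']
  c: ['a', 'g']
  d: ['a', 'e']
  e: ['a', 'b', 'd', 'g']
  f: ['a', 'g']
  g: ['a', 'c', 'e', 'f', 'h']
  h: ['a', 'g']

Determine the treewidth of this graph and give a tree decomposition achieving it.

Treewidth 2.
One optimal decomposition is:
Bags: B1 = {a, e, g}  B2 = {a, c, g}  B3 = {a, d, e}  B4 = {a, g, h}  B5 = {a, f, g}  B6 = {a, b, e}
Tree: B1–B2, B1–B3, B1–B4, B1–B5, B1–B6

The largest bag has 3 vertices, giving width 2; this decomposition certifies tw(G) ≤ 2. For the lower bound, the 3 vertices {a, d, e} are pairwise adjacent, and any tree decomposition puts a clique entirely inside one bag — forcing width ≥ 2. Hence tw(G) = 2 exactly.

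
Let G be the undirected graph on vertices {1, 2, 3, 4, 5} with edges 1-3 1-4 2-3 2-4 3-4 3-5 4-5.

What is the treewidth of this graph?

A width-2 tree decomposition is:
Bags: B1 = {1, 3, 4}  B2 = {2, 3, 4}  B3 = {3, 4, 5}
Tree: B1–B2, B2–B3
The largest bag has 3 vertices, giving width 2; this decomposition certifies tw(G) ≤ 2. On the other hand G contains the 3-clique {1, 3, 4}. A clique must lie in a single bag of any decomposition, so no decomposition can have width below 2. The upper and lower bounds meet at 2, so that is the treewidth.

2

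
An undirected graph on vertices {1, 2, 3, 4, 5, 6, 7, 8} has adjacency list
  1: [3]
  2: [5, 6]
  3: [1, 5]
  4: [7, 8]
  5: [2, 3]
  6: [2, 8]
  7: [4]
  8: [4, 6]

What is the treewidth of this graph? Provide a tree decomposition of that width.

Every bag has size at most 2, so the width is 2 − 1 = 1 and tw(G) ≤ 1. Since G has at least one edge (e.g. 7–4), it is not an edgeless graph, so tw(G) ≥ 1. Hence tw(G) = 1 exactly.

Treewidth 1.
One such decomposition:
Bags: B1 = {4, 7}  B2 = {4, 8}  B3 = {6, 8}  B4 = {2, 6}  B5 = {2, 5}  B6 = {3, 5}  B7 = {1, 3}
Tree: B1–B2, B2–B3, B3–B4, B4–B5, B5–B6, B6–B7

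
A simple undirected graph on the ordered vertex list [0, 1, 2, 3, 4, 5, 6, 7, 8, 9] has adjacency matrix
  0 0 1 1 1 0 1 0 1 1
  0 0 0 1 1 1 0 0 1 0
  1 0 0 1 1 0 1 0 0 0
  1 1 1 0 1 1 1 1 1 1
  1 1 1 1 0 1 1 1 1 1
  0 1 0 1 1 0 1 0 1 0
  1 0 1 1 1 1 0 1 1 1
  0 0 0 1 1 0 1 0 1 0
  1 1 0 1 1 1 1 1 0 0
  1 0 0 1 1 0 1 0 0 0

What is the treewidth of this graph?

A width-4 tree decomposition is:
Bags: B1 = {3, 4, 5, 6, 8}  B2 = {1, 3, 4, 5, 8}  B3 = {3, 4, 6, 7, 8}  B4 = {0, 3, 4, 6, 8}  B5 = {0, 3, 4, 6, 9}  B6 = {0, 2, 3, 4, 6}
Tree: B1–B2, B1–B3, B1–B4, B4–B5, B4–B6
The largest bag has 5 vertices, giving width 4; this decomposition certifies tw(G) ≤ 4. For the lower bound, the 5 vertices {1, 3, 4, 5, 8} are pairwise adjacent, and any tree decomposition puts a clique entirely inside one bag — forcing width ≥ 4. Hence tw(G) = 4 exactly.

4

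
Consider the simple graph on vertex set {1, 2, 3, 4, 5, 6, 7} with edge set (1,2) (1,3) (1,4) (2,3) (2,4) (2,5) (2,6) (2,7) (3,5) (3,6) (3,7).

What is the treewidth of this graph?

A width-2 tree decomposition is:
Bags: B1 = {2, 3, 7}  B2 = {2, 3, 6}  B3 = {1, 2, 3}  B4 = {2, 3, 5}  B5 = {1, 2, 4}
Tree: B1–B2, B1–B3, B2–B4, B3–B5
Each bag holds 3 vertices, so the decomposition has width 2, which upper-bounds the treewidth. On the other hand G contains the 3-clique {1, 2, 3}. A clique must lie in a single bag of any decomposition, so no decomposition can have width below 2. Hence tw(G) = 2 exactly.

2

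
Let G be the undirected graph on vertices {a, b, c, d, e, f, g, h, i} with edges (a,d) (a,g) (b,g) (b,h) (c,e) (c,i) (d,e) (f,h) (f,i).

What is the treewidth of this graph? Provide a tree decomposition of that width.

Every bag has size at most 3, so the width is 3 − 1 = 2 and tw(G) ≤ 2. Since e–c–i–f–h–b–g–a–d–e is a cycle in G, G is not acyclic. Forests are exactly the graphs of treewidth ≤ 1, so tw(G) ≥ 2. Combining the bounds, tw(G) = 2.

Treewidth 2.
Bags: B1 = {c, e, i}  B2 = {e, f, i}  B3 = {e, f, h}  B4 = {b, e, h}  B5 = {b, e, g}  B6 = {a, e, g}  B7 = {a, d, e}
Tree: B1–B2, B2–B3, B3–B4, B4–B5, B5–B6, B6–B7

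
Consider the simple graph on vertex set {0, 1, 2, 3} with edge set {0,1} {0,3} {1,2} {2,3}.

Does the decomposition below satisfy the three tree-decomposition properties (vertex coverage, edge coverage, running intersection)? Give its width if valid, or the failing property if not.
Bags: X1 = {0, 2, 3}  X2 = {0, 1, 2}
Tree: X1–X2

Vertex coverage: the bags together contain {0, 1, 2, 3}, the full vertex set. Edge coverage: each edge of G has both endpoints in at least one bag. Running intersection: for every vertex, the bags containing it form a connected subtree. All three properties hold, so this is a valid tree decomposition of width max|bag| − 1 = 2, and hence tw(G) ≤ 2.

Yes; width 2.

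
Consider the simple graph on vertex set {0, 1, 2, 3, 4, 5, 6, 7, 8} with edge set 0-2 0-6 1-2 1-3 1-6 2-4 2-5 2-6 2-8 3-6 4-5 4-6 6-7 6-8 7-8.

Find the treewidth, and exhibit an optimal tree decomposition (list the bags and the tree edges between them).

Every bag has size at most 3, so the width is 3 − 1 = 2 and tw(G) ≤ 2. For the lower bound, the 3 vertices {2, 4, 5} are pairwise adjacent, and any tree decomposition puts a clique entirely inside one bag — forcing width ≥ 2. The upper and lower bounds meet at 2, so that is the treewidth.

Treewidth 2.
One optimal decomposition is:
Bags: B1 = {2, 6, 8}  B2 = {1, 2, 6}  B3 = {1, 3, 6}  B4 = {2, 4, 6}  B5 = {6, 7, 8}  B6 = {2, 4, 5}  B7 = {0, 2, 6}
Tree: B1–B2, B2–B3, B2–B4, B1–B5, B4–B6, B1–B7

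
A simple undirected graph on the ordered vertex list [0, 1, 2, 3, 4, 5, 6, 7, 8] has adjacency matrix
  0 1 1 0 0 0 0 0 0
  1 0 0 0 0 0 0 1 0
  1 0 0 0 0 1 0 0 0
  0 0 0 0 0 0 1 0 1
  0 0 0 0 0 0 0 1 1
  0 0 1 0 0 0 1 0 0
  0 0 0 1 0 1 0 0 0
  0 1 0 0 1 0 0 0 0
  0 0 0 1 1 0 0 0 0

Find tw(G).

A width-2 tree decomposition is:
Bags: B1 = {0, 1, 2}  B2 = {1, 2, 5}  B3 = {1, 5, 6}  B4 = {1, 3, 6}  B5 = {1, 3, 8}  B6 = {1, 4, 8}  B7 = {1, 4, 7}
Tree: B1–B2, B2–B3, B3–B4, B4–B5, B5–B6, B6–B7
Every bag has size at most 3, so the width is 3 − 1 = 2 and tw(G) ≤ 2. For the lower bound, G contains the cycle 1–0–2–5–6–3–8–4–7–1, so G is not a forest; only forests have treewidth ≤ 1, hence tw(G) ≥ 2. Therefore the treewidth is 2.

2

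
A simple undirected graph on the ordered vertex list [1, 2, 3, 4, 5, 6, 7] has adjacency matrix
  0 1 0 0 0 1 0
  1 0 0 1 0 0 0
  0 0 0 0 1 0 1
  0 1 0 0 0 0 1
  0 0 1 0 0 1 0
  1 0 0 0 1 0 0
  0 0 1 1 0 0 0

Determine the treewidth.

A width-2 tree decomposition is:
Bags: B1 = {3, 5, 6}  B2 = {1, 3, 6}  B3 = {1, 2, 3}  B4 = {2, 3, 4}  B5 = {3, 4, 7}
Tree: B1–B2, B2–B3, B3–B4, B4–B5
Each bag holds 3 vertices, so the decomposition has width 2, which upper-bounds the treewidth. The edges 3–5–6–1–2–4–7–3 form a cycle, so G is not a tree and its treewidth is at least 2. Combining the bounds, tw(G) = 2.

2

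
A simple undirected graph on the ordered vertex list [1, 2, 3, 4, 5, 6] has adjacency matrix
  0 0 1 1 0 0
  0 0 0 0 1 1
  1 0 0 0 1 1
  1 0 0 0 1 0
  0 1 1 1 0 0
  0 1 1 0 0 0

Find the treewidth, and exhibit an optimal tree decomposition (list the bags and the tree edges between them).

Treewidth 2.
Bags: B1 = {2, 5, 6}  B2 = {3, 5, 6}  B3 = {3, 4, 5}  B4 = {1, 3, 4}
Tree: B1–B2, B2–B3, B3–B4

Every bag has size at most 3, so the width is 3 − 1 = 2 and tw(G) ≤ 2. Since 2–6–3–5–2 is a cycle in G, G is not acyclic. Forests are exactly the graphs of treewidth ≤ 1, so tw(G) ≥ 2. Therefore the treewidth is 2.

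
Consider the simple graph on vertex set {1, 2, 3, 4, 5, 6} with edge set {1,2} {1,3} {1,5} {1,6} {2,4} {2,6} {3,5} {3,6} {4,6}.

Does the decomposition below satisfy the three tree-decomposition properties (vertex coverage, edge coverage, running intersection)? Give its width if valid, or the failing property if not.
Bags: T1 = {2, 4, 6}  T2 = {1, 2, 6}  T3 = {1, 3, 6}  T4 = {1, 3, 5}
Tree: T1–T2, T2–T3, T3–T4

Every vertex of G appears in some bag (union = {1, 2, 3, 4, 5, 6}); every edge is covered by a bag; and for each vertex v the set of bags containing v is connected in the bag tree. The decomposition is therefore valid. The largest bag has 3 vertices, so the width is 2.

Yes; width 2.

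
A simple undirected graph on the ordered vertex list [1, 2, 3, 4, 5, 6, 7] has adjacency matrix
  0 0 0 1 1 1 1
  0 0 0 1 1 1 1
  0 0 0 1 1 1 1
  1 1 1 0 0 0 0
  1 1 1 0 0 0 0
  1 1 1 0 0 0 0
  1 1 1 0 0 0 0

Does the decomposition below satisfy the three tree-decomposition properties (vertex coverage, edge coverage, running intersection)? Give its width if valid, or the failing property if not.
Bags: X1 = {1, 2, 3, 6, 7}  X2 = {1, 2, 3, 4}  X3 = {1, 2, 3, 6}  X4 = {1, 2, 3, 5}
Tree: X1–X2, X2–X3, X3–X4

A tree decomposition must satisfy three properties: every vertex lies in some bag; for every edge, both endpoints lie together in some bag; and for every vertex, the bags containing it form a connected subtree. Here bags containing vertex 6 are not connected in the tree, so the decomposition is invalid.

No — bags containing vertex 6 are not connected in the tree.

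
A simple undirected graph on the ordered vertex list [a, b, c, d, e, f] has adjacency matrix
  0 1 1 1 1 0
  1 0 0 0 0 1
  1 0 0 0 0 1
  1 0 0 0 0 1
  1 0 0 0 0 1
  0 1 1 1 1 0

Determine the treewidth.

2

A width-2 tree decomposition is:
Bags: B1 = {a, e, f}  B2 = {a, b, f}  B3 = {a, c, f}  B4 = {a, d, f}
Tree: B1–B2, B2–B3, B3–B4
Each bag holds 3 vertices, so the decomposition has width 2, which upper-bounds the treewidth. The edges a–e–f–b–a form a cycle, so G is not a tree and its treewidth is at least 2. The upper and lower bounds meet at 2, so that is the treewidth.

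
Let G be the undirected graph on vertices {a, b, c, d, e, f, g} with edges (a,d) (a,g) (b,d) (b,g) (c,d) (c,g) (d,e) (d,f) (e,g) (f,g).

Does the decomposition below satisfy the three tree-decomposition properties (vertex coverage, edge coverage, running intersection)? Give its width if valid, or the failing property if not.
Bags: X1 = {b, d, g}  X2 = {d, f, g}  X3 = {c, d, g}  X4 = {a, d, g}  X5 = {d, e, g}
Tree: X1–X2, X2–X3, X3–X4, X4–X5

Yes; width 2.

Vertex coverage: the bags together contain {a, b, c, d, e, f, g}, the full vertex set. Edge coverage: each edge of G has both endpoints in at least one bag. Running intersection: for every vertex, the bags containing it form a connected subtree. All three properties hold, so this is a valid tree decomposition of width max|bag| − 1 = 2, and hence tw(G) ≤ 2.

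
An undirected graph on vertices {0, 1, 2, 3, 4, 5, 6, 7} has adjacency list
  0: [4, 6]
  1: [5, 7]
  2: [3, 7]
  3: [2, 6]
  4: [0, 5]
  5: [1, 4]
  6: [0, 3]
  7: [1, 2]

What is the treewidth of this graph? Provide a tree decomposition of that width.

The largest bag has 3 vertices, giving width 2; this decomposition certifies tw(G) ≤ 2. For the lower bound, G contains the cycle 4–0–6–3–2–7–1–5–4, so G is not a forest; only forests have treewidth ≤ 1, hence tw(G) ≥ 2. Hence tw(G) = 2 exactly.

Treewidth 2.
Bags: B1 = {0, 4, 6}  B2 = {3, 4, 6}  B3 = {2, 3, 4}  B4 = {2, 4, 7}  B5 = {1, 4, 7}  B6 = {1, 4, 5}
Tree: B1–B2, B2–B3, B3–B4, B4–B5, B5–B6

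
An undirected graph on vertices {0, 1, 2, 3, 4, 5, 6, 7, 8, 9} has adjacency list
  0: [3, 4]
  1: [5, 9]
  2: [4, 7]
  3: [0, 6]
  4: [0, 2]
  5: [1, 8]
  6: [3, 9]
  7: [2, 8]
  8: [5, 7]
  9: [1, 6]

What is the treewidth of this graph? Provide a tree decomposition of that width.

Every bag has size at most 3, so the width is 3 − 1 = 2 and tw(G) ≤ 2. The edges 7–2–4–0–3–6–9–1–5–8–7 form a cycle, so G is not a tree and its treewidth is at least 2. Therefore the treewidth is 2.

Treewidth 2.
Bags: B1 = {2, 4, 7}  B2 = {0, 4, 7}  B3 = {0, 3, 7}  B4 = {3, 6, 7}  B5 = {6, 7, 9}  B6 = {1, 7, 9}  B7 = {1, 5, 7}  B8 = {5, 7, 8}
Tree: B1–B2, B2–B3, B3–B4, B4–B5, B5–B6, B6–B7, B7–B8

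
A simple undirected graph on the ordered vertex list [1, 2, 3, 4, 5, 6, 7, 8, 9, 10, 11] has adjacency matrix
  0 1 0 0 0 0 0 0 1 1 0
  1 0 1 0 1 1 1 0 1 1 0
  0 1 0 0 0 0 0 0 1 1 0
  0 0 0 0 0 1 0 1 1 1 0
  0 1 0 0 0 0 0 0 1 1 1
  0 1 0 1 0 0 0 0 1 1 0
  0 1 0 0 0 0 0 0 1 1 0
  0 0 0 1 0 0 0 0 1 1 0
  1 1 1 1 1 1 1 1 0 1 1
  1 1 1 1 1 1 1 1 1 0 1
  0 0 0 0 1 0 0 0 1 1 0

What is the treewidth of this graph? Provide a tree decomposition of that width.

Treewidth 3.
Bags: B1 = {2, 6, 9, 10}  B2 = {2, 5, 9, 10}  B3 = {1, 2, 9, 10}  B4 = {5, 9, 10, 11}  B5 = {2, 3, 9, 10}  B6 = {2, 7, 9, 10}  B7 = {4, 6, 9, 10}  B8 = {4, 8, 9, 10}
Tree: B1–B2, B2–B3, B2–B4, B2–B5, B1–B6, B1–B7, B7–B8

Every bag has size at most 4, so the width is 4 − 1 = 3 and tw(G) ≤ 3. For the lower bound, the 4 vertices {4, 8, 9, 10} are pairwise adjacent, and any tree decomposition puts a clique entirely inside one bag — forcing width ≥ 3. The upper and lower bounds meet at 3, so that is the treewidth.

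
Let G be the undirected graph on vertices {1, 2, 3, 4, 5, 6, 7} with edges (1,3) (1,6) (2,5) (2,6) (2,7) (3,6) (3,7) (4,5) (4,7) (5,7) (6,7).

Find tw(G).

2

A width-2 tree decomposition is:
Bags: B1 = {2, 5, 7}  B2 = {2, 6, 7}  B3 = {3, 6, 7}  B4 = {1, 3, 6}  B5 = {4, 5, 7}
Tree: B1–B2, B2–B3, B3–B4, B1–B5
Each bag holds 3 vertices, so the decomposition has width 2, which upper-bounds the treewidth. For the lower bound, the 3 vertices {1, 3, 6} are pairwise adjacent, and any tree decomposition puts a clique entirely inside one bag — forcing width ≥ 2. Hence tw(G) = 2 exactly.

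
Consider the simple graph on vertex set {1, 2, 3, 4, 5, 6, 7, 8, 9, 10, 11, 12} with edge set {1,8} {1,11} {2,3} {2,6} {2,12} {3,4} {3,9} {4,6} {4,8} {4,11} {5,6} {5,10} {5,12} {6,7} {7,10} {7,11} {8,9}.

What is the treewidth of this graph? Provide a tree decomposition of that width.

Each bag holds 4 vertices, so the decomposition has width 3, which upper-bounds the treewidth. For the lower bound: the 4 vertex sets {1,8,9}, {3}, {4}, {2,6,7,11} are disjoint, each induces a connected subgraph, and every pair is joined by at least one edge of G. Contracting each set to a single vertex therefore yields K_{4} as a minor, and since treewidth is minor-monotone, tw(G) ≥ tw(K_{4}) = 3. Therefore the treewidth is 3.

Treewidth 3.
Bags: B1 = {1, 3, 8, 9}  B2 = {1, 3, 4, 8}  B3 = {1, 3, 4, 11}  B4 = {2, 3, 4, 11}  B5 = {2, 4, 6, 11}  B6 = {2, 6, 7, 11}  B7 = {2, 6, 7, 12}  B8 = {5, 6, 7, 12}  B9 = {5, 7, 10, 12}
Tree: B1–B2, B2–B3, B3–B4, B4–B5, B5–B6, B6–B7, B7–B8, B8–B9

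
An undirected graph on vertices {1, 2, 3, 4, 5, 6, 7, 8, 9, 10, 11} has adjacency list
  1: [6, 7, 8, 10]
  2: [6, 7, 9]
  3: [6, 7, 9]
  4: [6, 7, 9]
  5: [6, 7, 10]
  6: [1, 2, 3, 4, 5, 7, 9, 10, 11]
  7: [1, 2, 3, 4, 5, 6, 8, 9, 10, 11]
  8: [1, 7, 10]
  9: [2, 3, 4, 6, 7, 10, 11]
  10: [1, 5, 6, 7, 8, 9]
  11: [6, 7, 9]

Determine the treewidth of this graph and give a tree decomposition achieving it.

Treewidth 3.
Bags: B1 = {6, 7, 9, 10}  B2 = {5, 6, 7, 10}  B3 = {6, 7, 9, 11}  B4 = {4, 6, 7, 9}  B5 = {3, 6, 7, 9}  B6 = {1, 6, 7, 10}  B7 = {1, 7, 8, 10}  B8 = {2, 6, 7, 9}
Tree: B1–B2, B1–B3, B1–B4, B4–B5, B2–B6, B6–B7, B1–B8

The largest bag has 4 vertices, giving width 3; this decomposition certifies tw(G) ≤ 3. For the lower bound, the 4 vertices {1, 7, 8, 10} are pairwise adjacent, and any tree decomposition puts a clique entirely inside one bag — forcing width ≥ 3. Combining the bounds, tw(G) = 3.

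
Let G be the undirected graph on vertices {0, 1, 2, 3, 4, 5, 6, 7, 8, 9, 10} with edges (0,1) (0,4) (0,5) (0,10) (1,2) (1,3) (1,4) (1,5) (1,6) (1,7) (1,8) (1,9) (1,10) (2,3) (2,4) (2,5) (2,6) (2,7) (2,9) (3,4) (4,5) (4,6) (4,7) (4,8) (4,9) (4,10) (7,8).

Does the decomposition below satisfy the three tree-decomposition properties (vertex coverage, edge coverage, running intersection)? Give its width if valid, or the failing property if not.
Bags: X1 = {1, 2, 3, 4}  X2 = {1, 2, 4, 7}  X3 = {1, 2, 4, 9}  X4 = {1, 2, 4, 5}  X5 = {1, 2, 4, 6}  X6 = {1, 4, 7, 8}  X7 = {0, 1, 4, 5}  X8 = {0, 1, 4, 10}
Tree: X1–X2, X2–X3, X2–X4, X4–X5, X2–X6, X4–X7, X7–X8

Checking the three conditions: (i) the bags cover all of {0, 1, 2, 3, 4, 5, 6, 7, 8, 9, 10}; (ii) for each edge, some bag contains both endpoints; (iii) the bags containing any fixed vertex form a subtree. All hold, so the decomposition is valid with width 4 − 1 = 3.

Yes; width 3.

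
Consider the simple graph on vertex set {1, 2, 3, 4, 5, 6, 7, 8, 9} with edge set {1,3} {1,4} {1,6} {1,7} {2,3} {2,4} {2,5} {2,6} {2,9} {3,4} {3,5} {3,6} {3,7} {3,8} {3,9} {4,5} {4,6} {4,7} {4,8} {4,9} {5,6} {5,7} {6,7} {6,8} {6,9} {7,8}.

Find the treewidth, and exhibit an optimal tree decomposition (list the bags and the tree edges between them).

Treewidth 4.
One optimal decomposition is:
Bags: B1 = {2, 3, 4, 5, 6}  B2 = {3, 4, 5, 6, 7}  B3 = {1, 3, 4, 6, 7}  B4 = {2, 3, 4, 6, 9}  B5 = {3, 4, 6, 7, 8}
Tree: B1–B2, B2–B3, B1–B4, B3–B5

Every bag has size at most 5, so the width is 5 − 1 = 4 and tw(G) ≤ 4. On the other hand G contains the 5-clique {2, 3, 4, 6, 9}. A clique must lie in a single bag of any decomposition, so no decomposition can have width below 4. The upper and lower bounds meet at 4, so that is the treewidth.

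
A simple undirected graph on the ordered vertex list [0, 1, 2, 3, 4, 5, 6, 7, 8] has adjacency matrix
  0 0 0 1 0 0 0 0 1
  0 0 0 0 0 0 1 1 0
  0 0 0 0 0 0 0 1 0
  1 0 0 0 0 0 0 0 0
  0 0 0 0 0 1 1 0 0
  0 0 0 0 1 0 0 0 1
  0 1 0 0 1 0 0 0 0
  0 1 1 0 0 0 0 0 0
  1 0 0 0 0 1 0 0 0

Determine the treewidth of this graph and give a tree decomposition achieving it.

Each bag holds 2 vertices, so the decomposition has width 1, which upper-bounds the treewidth. Any graph with an edge has treewidth ≥ 1, and G has the edge 3–0. Hence tw(G) = 1 exactly.

Treewidth 1.
One optimal decomposition is:
Bags: B1 = {0, 3}  B2 = {0, 8}  B3 = {5, 8}  B4 = {4, 5}  B5 = {4, 6}  B6 = {1, 6}  B7 = {1, 7}  B8 = {2, 7}
Tree: B1–B2, B2–B3, B3–B4, B4–B5, B5–B6, B6–B7, B7–B8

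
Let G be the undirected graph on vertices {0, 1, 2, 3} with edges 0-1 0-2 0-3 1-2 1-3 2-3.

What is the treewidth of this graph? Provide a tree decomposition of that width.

Treewidth 3.
One optimal decomposition is:
Bags: B1 = {0, 1, 2, 3}
Tree: (single bag)

With just one bag of size 4, the width is 4 − 1 = 3, so tw(G) ≤ 3. On the other hand G contains the 4-clique {0, 1, 2, 3}. A clique must lie in a single bag of any decomposition, so no decomposition can have width below 3. The upper and lower bounds meet at 3, so that is the treewidth.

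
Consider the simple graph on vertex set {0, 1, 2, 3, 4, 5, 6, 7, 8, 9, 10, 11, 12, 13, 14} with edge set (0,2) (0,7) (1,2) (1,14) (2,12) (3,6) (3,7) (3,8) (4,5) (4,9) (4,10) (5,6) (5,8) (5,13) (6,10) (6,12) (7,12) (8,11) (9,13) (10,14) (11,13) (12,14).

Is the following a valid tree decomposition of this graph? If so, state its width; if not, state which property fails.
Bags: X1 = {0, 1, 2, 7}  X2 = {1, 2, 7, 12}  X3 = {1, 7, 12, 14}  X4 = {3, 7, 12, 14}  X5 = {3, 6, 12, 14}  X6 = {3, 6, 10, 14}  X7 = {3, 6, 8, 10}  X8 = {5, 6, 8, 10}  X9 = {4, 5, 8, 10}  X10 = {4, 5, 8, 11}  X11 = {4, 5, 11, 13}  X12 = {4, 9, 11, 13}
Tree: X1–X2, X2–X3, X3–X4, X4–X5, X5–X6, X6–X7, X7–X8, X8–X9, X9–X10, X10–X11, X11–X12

Every vertex of G appears in some bag (union = {0, 1, 2, 3, 4, 5, 6, 7, 8, 9, 10, 11, 12, 13, 14}); every edge is covered by a bag; and for each vertex v the set of bags containing v is connected in the bag tree. The decomposition is therefore valid. The largest bag has 4 vertices, so the width is 3.

Yes; width 3.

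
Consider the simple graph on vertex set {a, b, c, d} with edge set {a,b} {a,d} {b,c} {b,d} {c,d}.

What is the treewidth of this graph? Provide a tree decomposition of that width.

The largest bag has 3 vertices, giving width 2; this decomposition certifies tw(G) ≤ 2. For the lower bound, the 3 vertices {b, c, d} are pairwise adjacent, and any tree decomposition puts a clique entirely inside one bag — forcing width ≥ 2. The upper and lower bounds meet at 2, so that is the treewidth.

Treewidth 2.
One such decomposition:
Bags: B1 = {a, b, d}  B2 = {b, c, d}
Tree: B1–B2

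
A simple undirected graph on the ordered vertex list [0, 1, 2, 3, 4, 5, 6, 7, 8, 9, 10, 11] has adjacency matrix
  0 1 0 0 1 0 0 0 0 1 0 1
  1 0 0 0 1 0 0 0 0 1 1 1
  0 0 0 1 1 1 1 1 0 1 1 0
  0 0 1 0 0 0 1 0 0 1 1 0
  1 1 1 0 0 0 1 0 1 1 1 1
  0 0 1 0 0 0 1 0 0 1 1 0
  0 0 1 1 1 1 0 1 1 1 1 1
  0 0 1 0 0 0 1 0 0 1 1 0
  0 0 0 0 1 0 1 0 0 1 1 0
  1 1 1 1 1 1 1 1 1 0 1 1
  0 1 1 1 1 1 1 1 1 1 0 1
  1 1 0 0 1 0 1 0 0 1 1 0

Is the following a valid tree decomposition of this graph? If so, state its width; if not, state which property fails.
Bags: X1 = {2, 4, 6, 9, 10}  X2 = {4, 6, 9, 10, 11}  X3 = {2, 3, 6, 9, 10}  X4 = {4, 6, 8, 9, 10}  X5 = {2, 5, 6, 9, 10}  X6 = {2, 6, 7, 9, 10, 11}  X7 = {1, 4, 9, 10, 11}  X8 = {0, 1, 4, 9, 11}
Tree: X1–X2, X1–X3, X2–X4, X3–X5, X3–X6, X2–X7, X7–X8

No — bags containing vertex 11 are not connected in the tree.

A tree decomposition must satisfy three properties: every vertex lies in some bag; for every edge, both endpoints lie together in some bag; and for every vertex, the bags containing it form a connected subtree. Here bags containing vertex 11 are not connected in the tree, so the decomposition is invalid.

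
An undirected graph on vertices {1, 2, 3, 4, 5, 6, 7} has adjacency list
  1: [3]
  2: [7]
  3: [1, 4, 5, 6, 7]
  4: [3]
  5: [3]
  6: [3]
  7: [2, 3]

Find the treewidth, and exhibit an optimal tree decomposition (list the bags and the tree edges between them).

Treewidth 1.
One such decomposition:
Bags: B1 = {3, 5}  B2 = {3, 6}  B3 = {1, 3}  B4 = {3, 4}  B5 = {3, 7}  B6 = {2, 7}
Tree: B1–B2, B1–B3, B2–B4, B1–B5, B5–B6

The largest bag has 2 vertices, giving width 1; this decomposition certifies tw(G) ≤ 1. Any graph with an edge has treewidth ≥ 1, and G has the edge 3–5. The upper and lower bounds meet at 1, so that is the treewidth.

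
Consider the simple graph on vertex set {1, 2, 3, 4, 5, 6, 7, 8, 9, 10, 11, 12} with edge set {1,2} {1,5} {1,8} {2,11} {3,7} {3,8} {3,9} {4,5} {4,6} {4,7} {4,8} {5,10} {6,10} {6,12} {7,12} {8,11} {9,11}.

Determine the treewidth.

A width-3 tree decomposition is:
Bags: B1 = {5, 6, 10, 12}  B2 = {4, 5, 6, 12}  B3 = {4, 5, 7, 12}  B4 = {1, 4, 5, 7}  B5 = {1, 4, 7, 8}  B6 = {1, 3, 7, 8}  B7 = {1, 2, 3, 8}  B8 = {2, 3, 8, 11}  B9 = {2, 3, 9, 11}
Tree: B1–B2, B2–B3, B3–B4, B4–B5, B5–B6, B6–B7, B7–B8, B8–B9
The largest bag has 4 vertices, giving width 3; this decomposition certifies tw(G) ≤ 3. For the lower bound: the 4 vertex sets {6,10,12}, {5}, {4}, {1,3,7,8} are disjoint, each induces a connected subgraph, and every pair is joined by at least one edge of G. Contracting each set to a single vertex therefore yields K_{4} as a minor, and since treewidth is minor-monotone, tw(G) ≥ tw(K_{4}) = 3. The upper and lower bounds meet at 3, so that is the treewidth.

3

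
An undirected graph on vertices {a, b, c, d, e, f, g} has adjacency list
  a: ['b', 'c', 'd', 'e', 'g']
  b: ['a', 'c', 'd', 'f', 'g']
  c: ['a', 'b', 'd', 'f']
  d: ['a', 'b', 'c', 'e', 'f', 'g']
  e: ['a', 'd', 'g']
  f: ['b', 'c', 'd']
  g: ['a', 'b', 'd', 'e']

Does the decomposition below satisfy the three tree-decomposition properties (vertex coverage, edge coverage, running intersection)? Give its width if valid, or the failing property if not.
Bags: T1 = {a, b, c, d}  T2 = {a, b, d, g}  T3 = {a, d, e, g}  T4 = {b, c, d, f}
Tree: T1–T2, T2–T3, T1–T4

Vertex coverage: the bags together contain {a, b, c, d, e, f, g}, the full vertex set. Edge coverage: each edge of G has both endpoints in at least one bag. Running intersection: for every vertex, the bags containing it form a connected subtree. All three properties hold, so this is a valid tree decomposition of width max|bag| − 1 = 3, and hence tw(G) ≤ 3.

Yes; width 3.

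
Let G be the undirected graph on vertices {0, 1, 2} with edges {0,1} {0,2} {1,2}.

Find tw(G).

A width-2 tree decomposition is:
Bags: B1 = {0, 1, 2}
Tree: (single bag)
A single bag containing all 3 vertices is trivially a valid decomposition of width 2. On the other hand G contains the 3-clique {0, 1, 2}. A clique must lie in a single bag of any decomposition, so no decomposition can have width below 2. Hence tw(G) = 2 exactly.

2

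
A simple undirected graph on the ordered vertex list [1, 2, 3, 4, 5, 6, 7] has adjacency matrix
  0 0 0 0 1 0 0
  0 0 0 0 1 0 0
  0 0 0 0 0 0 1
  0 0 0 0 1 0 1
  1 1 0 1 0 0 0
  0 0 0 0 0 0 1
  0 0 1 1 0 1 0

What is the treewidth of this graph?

1

A width-1 tree decomposition is:
Bags: B1 = {4, 5}  B2 = {2, 5}  B3 = {4, 7}  B4 = {1, 5}  B5 = {6, 7}  B6 = {3, 7}
Tree: B1–B2, B1–B3, B2–B4, B3–B5, B5–B6
Each bag holds 2 vertices, so the decomposition has width 1, which upper-bounds the treewidth. Any graph with an edge has treewidth ≥ 1, and G has the edge 5–4. Combining the bounds, tw(G) = 1.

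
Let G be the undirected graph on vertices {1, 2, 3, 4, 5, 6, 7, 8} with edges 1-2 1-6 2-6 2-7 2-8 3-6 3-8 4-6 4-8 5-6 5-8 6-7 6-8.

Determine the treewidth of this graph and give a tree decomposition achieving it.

The largest bag has 3 vertices, giving width 2; this decomposition certifies tw(G) ≤ 2. On the other hand G contains the 3-clique {2, 6, 8}. A clique must lie in a single bag of any decomposition, so no decomposition can have width below 2. Therefore the treewidth is 2.

Treewidth 2.
One optimal decomposition is:
Bags: B1 = {1, 2, 6}  B2 = {2, 6, 8}  B3 = {2, 6, 7}  B4 = {3, 6, 8}  B5 = {4, 6, 8}  B6 = {5, 6, 8}
Tree: B1–B2, B1–B3, B2–B4, B2–B5, B4–B6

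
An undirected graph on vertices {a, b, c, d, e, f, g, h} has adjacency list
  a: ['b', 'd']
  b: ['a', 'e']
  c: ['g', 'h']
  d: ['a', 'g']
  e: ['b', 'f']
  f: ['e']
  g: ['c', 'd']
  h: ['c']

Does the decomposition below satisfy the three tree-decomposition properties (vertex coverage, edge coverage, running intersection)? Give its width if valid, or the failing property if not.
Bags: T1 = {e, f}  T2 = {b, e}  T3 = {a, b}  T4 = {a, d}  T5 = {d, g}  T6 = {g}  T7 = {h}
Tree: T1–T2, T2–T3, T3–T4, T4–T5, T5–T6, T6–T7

No — vertex c appears in no bag.

A tree decomposition must satisfy three properties: every vertex lies in some bag; for every edge, both endpoints lie together in some bag; and for every vertex, the bags containing it form a connected subtree. Here vertex c appears in no bag, so the decomposition is invalid.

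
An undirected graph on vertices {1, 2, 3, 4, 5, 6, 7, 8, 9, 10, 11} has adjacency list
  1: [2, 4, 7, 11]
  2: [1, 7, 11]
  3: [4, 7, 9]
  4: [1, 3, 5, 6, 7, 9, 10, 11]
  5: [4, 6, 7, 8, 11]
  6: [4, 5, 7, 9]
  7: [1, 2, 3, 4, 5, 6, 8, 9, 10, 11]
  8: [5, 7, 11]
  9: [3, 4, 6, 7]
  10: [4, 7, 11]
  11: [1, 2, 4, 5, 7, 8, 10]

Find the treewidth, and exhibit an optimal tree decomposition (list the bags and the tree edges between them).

Each bag holds 4 vertices, so the decomposition has width 3, which upper-bounds the treewidth. Conversely, {5, 7, 8, 11} is a clique of size 4, and the vertices of any clique must share a bag in every tree decomposition; so some bag has ≥ 4 vertices and tw(G) ≥ 3. Combining the bounds, tw(G) = 3.

Treewidth 3.
One such decomposition:
Bags: B1 = {4, 5, 6, 7}  B2 = {4, 5, 7, 11}  B3 = {4, 6, 7, 9}  B4 = {4, 7, 10, 11}  B5 = {3, 4, 7, 9}  B6 = {1, 4, 7, 11}  B7 = {1, 2, 7, 11}  B8 = {5, 7, 8, 11}
Tree: B1–B2, B1–B3, B2–B4, B3–B5, B4–B6, B6–B7, B2–B8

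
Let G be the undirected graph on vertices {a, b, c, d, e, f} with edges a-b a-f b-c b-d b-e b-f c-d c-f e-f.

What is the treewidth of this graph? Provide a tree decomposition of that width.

Treewidth 2.
Bags: B1 = {b, c, d}  B2 = {b, c, f}  B3 = {a, b, f}  B4 = {b, e, f}
Tree: B1–B2, B2–B3, B2–B4

The largest bag has 3 vertices, giving width 2; this decomposition certifies tw(G) ≤ 2. For the lower bound, the 3 vertices {b, c, d} are pairwise adjacent, and any tree decomposition puts a clique entirely inside one bag — forcing width ≥ 2. Hence tw(G) = 2 exactly.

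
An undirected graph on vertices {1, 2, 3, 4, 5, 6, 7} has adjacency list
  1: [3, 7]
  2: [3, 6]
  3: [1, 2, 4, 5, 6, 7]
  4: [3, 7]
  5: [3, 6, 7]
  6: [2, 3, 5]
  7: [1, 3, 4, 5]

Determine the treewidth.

2

A width-2 tree decomposition is:
Bags: B1 = {3, 5, 7}  B2 = {3, 4, 7}  B3 = {1, 3, 7}  B4 = {3, 5, 6}  B5 = {2, 3, 6}
Tree: B1–B2, B2–B3, B1–B4, B4–B5
The largest bag has 3 vertices, giving width 2; this decomposition certifies tw(G) ≤ 2. For the lower bound, the 3 vertices {2, 3, 6} are pairwise adjacent, and any tree decomposition puts a clique entirely inside one bag — forcing width ≥ 2. Combining the bounds, tw(G) = 2.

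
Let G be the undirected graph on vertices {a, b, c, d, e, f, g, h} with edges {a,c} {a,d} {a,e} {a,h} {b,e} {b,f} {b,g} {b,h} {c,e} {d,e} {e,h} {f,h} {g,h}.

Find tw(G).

A width-2 tree decomposition is:
Bags: B1 = {b, g, h}  B2 = {b, f, h}  B3 = {b, e, h}  B4 = {a, e, h}  B5 = {a, c, e}  B6 = {a, d, e}
Tree: B1–B2, B1–B3, B3–B4, B4–B5, B4–B6
Every bag has size at most 3, so the width is 3 − 1 = 2 and tw(G) ≤ 2. For the lower bound, the 3 vertices {a, d, e} are pairwise adjacent, and any tree decomposition puts a clique entirely inside one bag — forcing width ≥ 2. Therefore the treewidth is 2.

2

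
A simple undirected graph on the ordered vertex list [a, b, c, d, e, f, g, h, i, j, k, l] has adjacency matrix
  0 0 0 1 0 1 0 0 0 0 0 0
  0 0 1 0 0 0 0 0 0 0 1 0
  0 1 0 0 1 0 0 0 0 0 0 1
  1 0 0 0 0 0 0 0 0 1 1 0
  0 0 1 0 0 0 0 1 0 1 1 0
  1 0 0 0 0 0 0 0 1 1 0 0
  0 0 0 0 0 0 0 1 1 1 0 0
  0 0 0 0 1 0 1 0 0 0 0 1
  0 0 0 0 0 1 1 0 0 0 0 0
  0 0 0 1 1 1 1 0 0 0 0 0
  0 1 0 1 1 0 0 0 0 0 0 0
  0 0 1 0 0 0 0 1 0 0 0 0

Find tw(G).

3

A width-3 tree decomposition is:
Bags: B1 = {a, d, f, i}  B2 = {d, f, i, j}  B3 = {d, g, i, j}  B4 = {d, g, j, k}  B5 = {e, g, j, k}  B6 = {e, g, h, k}  B7 = {b, e, h, k}  B8 = {b, c, e, h}  B9 = {b, c, h, l}
Tree: B1–B2, B2–B3, B3–B4, B4–B5, B5–B6, B6–B7, B7–B8, B8–B9
The largest bag has 4 vertices, giving width 3; this decomposition certifies tw(G) ≤ 3. For the lower bound: the 4 vertex sets {a,f,i}, {d}, {j}, {e,g,h,k} are disjoint, each induces a connected subgraph, and every pair is joined by at least one edge of G. Contracting each set to a single vertex therefore yields K_{4} as a minor, and since treewidth is minor-monotone, tw(G) ≥ tw(K_{4}) = 3. The upper and lower bounds meet at 3, so that is the treewidth.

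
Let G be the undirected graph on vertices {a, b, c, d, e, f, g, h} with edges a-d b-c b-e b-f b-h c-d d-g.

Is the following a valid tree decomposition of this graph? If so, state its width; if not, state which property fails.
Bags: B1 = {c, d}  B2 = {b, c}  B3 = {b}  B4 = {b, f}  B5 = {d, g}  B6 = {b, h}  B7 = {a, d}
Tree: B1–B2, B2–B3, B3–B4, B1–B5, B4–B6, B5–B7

No — vertex e appears in no bag.

A tree decomposition must satisfy three properties: every vertex lies in some bag; for every edge, both endpoints lie together in some bag; and for every vertex, the bags containing it form a connected subtree. Here vertex e appears in no bag, so the decomposition is invalid.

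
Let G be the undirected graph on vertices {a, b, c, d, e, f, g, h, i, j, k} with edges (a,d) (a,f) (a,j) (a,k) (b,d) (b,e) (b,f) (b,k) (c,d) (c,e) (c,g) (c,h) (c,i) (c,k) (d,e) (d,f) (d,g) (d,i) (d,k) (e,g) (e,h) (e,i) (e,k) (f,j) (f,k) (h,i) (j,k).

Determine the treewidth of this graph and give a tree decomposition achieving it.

Every bag has size at most 4, so the width is 4 − 1 = 3 and tw(G) ≤ 3. For the lower bound, the 4 vertices {c, d, e, g} are pairwise adjacent, and any tree decomposition puts a clique entirely inside one bag — forcing width ≥ 3. Hence tw(G) = 3 exactly.

Treewidth 3.
One optimal decomposition is:
Bags: B1 = {c, d, e, k}  B2 = {c, d, e, i}  B3 = {b, d, e, k}  B4 = {c, d, e, g}  B5 = {b, d, f, k}  B6 = {c, e, h, i}  B7 = {a, d, f, k}  B8 = {a, f, j, k}
Tree: B1–B2, B1–B3, B2–B4, B3–B5, B2–B6, B5–B7, B7–B8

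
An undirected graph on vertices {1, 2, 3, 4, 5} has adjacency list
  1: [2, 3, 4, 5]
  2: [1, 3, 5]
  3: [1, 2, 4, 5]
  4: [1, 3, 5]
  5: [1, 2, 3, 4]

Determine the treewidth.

A width-3 tree decomposition is:
Bags: B1 = {1, 3, 4, 5}  B2 = {1, 2, 3, 5}
Tree: B1–B2
Every bag has size at most 4, so the width is 4 − 1 = 3 and tw(G) ≤ 3. On the other hand G contains the 4-clique {1, 2, 3, 5}. A clique must lie in a single bag of any decomposition, so no decomposition can have width below 3. Combining the bounds, tw(G) = 3.

3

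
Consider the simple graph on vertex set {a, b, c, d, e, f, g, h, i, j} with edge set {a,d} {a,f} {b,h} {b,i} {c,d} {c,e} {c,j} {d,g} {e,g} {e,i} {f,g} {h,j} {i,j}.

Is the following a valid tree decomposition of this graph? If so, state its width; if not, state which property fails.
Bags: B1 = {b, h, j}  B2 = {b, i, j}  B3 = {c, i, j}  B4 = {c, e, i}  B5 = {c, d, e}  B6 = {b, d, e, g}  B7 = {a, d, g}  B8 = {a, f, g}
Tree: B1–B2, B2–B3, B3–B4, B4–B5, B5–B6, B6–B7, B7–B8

No — bags containing vertex b are not connected in the tree.

A tree decomposition must satisfy three properties: every vertex lies in some bag; for every edge, both endpoints lie together in some bag; and for every vertex, the bags containing it form a connected subtree. Here bags containing vertex b are not connected in the tree, so the decomposition is invalid.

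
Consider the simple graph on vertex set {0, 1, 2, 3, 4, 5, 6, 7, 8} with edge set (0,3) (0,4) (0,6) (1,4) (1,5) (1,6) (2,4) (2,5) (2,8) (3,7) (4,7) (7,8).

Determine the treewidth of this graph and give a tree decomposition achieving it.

Treewidth 3.
Bags: B1 = {0, 1, 5, 6}  B2 = {0, 1, 4, 5}  B3 = {0, 2, 4, 5}  B4 = {0, 2, 3, 4}  B5 = {2, 3, 4, 7}  B6 = {2, 3, 7, 8}
Tree: B1–B2, B2–B3, B3–B4, B4–B5, B5–B6

Each bag holds 4 vertices, so the decomposition has width 3, which upper-bounds the treewidth. For the lower bound: the 4 vertex sets {1,5,6}, {0}, {4}, {2,3,7,8} are disjoint, each induces a connected subgraph, and every pair is joined by at least one edge of G. Contracting each set to a single vertex therefore yields K_{4} as a minor, and since treewidth is minor-monotone, tw(G) ≥ tw(K_{4}) = 3. Therefore the treewidth is 3.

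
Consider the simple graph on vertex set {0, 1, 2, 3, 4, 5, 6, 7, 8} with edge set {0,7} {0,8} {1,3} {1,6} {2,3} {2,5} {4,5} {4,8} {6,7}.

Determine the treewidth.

2

A width-2 tree decomposition is:
Bags: B1 = {1, 6, 7}  B2 = {0, 1, 7}  B3 = {0, 1, 8}  B4 = {1, 4, 8}  B5 = {1, 4, 5}  B6 = {1, 2, 5}  B7 = {1, 2, 3}
Tree: B1–B2, B2–B3, B3–B4, B4–B5, B5–B6, B6–B7
Every bag has size at most 3, so the width is 3 − 1 = 2 and tw(G) ≤ 2. Since 1–6–7–0–8–4–5–2–3–1 is a cycle in G, G is not acyclic. Forests are exactly the graphs of treewidth ≤ 1, so tw(G) ≥ 2. The upper and lower bounds meet at 2, so that is the treewidth.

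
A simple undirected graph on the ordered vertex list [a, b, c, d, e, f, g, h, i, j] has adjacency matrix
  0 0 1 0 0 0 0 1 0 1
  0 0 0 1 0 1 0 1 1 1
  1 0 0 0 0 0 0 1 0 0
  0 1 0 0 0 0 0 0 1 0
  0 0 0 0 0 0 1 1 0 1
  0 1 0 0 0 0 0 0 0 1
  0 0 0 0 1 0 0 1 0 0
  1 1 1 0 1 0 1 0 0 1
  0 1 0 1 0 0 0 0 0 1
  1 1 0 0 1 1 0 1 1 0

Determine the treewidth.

A width-2 tree decomposition is:
Bags: B1 = {b, i, j}  B2 = {b, h, j}  B3 = {e, h, j}  B4 = {a, h, j}  B5 = {b, d, i}  B6 = {e, g, h}  B7 = {b, f, j}  B8 = {a, c, h}
Tree: B1–B2, B2–B3, B3–B4, B1–B5, B3–B6, B2–B7, B4–B8
Every bag has size at most 3, so the width is 3 − 1 = 2 and tw(G) ≤ 2. Conversely, {b, d, i} is a clique of size 3, and the vertices of any clique must share a bag in every tree decomposition; so some bag has ≥ 3 vertices and tw(G) ≥ 2. Hence tw(G) = 2 exactly.

2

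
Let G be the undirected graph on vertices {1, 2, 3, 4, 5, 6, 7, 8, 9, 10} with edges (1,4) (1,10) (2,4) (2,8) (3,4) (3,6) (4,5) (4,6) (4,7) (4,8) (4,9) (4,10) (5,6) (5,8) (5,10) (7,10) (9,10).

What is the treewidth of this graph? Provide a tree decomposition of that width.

Treewidth 2.
Bags: B1 = {4, 5, 6}  B2 = {4, 5, 10}  B3 = {4, 7, 10}  B4 = {4, 5, 8}  B5 = {4, 9, 10}  B6 = {3, 4, 6}  B7 = {2, 4, 8}  B8 = {1, 4, 10}
Tree: B1–B2, B2–B3, B2–B4, B3–B5, B1–B6, B4–B7, B2–B8

Each bag holds 3 vertices, so the decomposition has width 2, which upper-bounds the treewidth. On the other hand G contains the 3-clique {2, 4, 8}. A clique must lie in a single bag of any decomposition, so no decomposition can have width below 2. Hence tw(G) = 2 exactly.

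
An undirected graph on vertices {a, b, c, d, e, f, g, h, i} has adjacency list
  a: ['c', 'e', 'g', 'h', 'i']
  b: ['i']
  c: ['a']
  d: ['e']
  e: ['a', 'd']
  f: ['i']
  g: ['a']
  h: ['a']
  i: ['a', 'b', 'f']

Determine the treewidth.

A width-1 tree decomposition is:
Bags: B1 = {a, e}  B2 = {a, i}  B3 = {f, i}  B4 = {a, h}  B5 = {b, i}  B6 = {d, e}  B7 = {a, g}  B8 = {a, c}
Tree: B1–B2, B2–B3, B2–B4, B3–B5, B1–B6, B4–B7, B2–B8
Each bag holds 2 vertices, so the decomposition has width 1, which upper-bounds the treewidth. Since G has at least one edge (e.g. e–a), it is not an edgeless graph, so tw(G) ≥ 1. Hence tw(G) = 1 exactly.

1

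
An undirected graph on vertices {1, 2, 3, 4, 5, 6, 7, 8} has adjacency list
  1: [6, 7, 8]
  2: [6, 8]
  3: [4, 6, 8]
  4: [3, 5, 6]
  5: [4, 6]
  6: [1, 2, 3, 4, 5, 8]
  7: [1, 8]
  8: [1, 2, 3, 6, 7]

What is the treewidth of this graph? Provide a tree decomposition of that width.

Treewidth 2.
Bags: B1 = {2, 6, 8}  B2 = {1, 6, 8}  B3 = {3, 6, 8}  B4 = {3, 4, 6}  B5 = {1, 7, 8}  B6 = {4, 5, 6}
Tree: B1–B2, B2–B3, B3–B4, B2–B5, B4–B6

Each bag holds 3 vertices, so the decomposition has width 2, which upper-bounds the treewidth. On the other hand G contains the 3-clique {1, 6, 8}. A clique must lie in a single bag of any decomposition, so no decomposition can have width below 2. Combining the bounds, tw(G) = 2.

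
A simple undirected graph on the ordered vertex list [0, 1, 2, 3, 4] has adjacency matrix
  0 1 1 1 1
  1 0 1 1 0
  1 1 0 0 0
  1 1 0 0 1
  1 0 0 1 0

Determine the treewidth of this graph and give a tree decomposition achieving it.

Each bag holds 3 vertices, so the decomposition has width 2, which upper-bounds the treewidth. On the other hand G contains the 3-clique {0, 1, 2}. A clique must lie in a single bag of any decomposition, so no decomposition can have width below 2. Hence tw(G) = 2 exactly.

Treewidth 2.
One such decomposition:
Bags: B1 = {0, 3, 4}  B2 = {0, 1, 3}  B3 = {0, 1, 2}
Tree: B1–B2, B2–B3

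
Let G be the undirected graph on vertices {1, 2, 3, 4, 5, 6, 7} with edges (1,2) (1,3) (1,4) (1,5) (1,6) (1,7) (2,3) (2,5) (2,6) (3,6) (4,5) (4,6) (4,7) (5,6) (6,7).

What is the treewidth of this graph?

A width-3 tree decomposition is:
Bags: B1 = {1, 2, 3, 6}  B2 = {1, 2, 5, 6}  B3 = {1, 4, 5, 6}  B4 = {1, 4, 6, 7}
Tree: B1–B2, B2–B3, B3–B4
The largest bag has 4 vertices, giving width 3; this decomposition certifies tw(G) ≤ 3. Conversely, {1, 2, 3, 6} is a clique of size 4, and the vertices of any clique must share a bag in every tree decomposition; so some bag has ≥ 4 vertices and tw(G) ≥ 3. Hence tw(G) = 3 exactly.

3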